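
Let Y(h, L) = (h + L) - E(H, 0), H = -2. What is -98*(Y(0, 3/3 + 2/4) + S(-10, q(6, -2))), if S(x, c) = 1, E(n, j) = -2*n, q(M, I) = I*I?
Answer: 147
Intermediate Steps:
q(M, I) = I²
Y(h, L) = -4 + L + h (Y(h, L) = (h + L) - (-2)*(-2) = (L + h) - 1*4 = (L + h) - 4 = -4 + L + h)
-98*(Y(0, 3/3 + 2/4) + S(-10, q(6, -2))) = -98*((-4 + (3/3 + 2/4) + 0) + 1) = -98*((-4 + (3*(⅓) + 2*(¼)) + 0) + 1) = -98*((-4 + (1 + ½) + 0) + 1) = -98*((-4 + 3/2 + 0) + 1) = -98*(-5/2 + 1) = -98*(-3/2) = 147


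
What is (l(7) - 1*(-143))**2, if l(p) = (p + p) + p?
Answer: 26896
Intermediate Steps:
l(p) = 3*p (l(p) = 2*p + p = 3*p)
(l(7) - 1*(-143))**2 = (3*7 - 1*(-143))**2 = (21 + 143)**2 = 164**2 = 26896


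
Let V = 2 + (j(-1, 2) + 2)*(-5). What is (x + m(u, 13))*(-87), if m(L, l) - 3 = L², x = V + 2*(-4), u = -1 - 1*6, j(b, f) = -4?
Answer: -4872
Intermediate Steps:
u = -7 (u = -1 - 6 = -7)
V = 12 (V = 2 + (-4 + 2)*(-5) = 2 - 2*(-5) = 2 + 10 = 12)
x = 4 (x = 12 + 2*(-4) = 12 - 8 = 4)
m(L, l) = 3 + L²
(x + m(u, 13))*(-87) = (4 + (3 + (-7)²))*(-87) = (4 + (3 + 49))*(-87) = (4 + 52)*(-87) = 56*(-87) = -4872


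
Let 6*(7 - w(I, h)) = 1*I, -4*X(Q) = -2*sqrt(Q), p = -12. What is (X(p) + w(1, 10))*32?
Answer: 656/3 + 32*I*sqrt(3) ≈ 218.67 + 55.426*I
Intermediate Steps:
X(Q) = sqrt(Q)/2 (X(Q) = -(-1)*sqrt(Q)/2 = sqrt(Q)/2)
w(I, h) = 7 - I/6
(X(p) + w(1, 10))*32 = (sqrt(-12)/2 + (7 - 1/6*1))*32 = ((2*I*sqrt(3))/2 + (7 - 1/6))*32 = (I*sqrt(3) + 41/6)*32 = (41/6 + I*sqrt(3))*32 = 656/3 + 32*I*sqrt(3)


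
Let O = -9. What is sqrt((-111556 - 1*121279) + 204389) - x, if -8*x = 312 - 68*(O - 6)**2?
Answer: -3747/2 + I*sqrt(28446) ≈ -1873.5 + 168.66*I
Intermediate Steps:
x = 3747/2 (x = -(312 - 68*(-9 - 6)**2)/8 = -(312 - 68*(-15)**2)/8 = -(312 - 68*225)/8 = -(312 - 15300)/8 = -1/8*(-14988) = 3747/2 ≈ 1873.5)
sqrt((-111556 - 1*121279) + 204389) - x = sqrt((-111556 - 1*121279) + 204389) - 1*3747/2 = sqrt((-111556 - 121279) + 204389) - 3747/2 = sqrt(-232835 + 204389) - 3747/2 = sqrt(-28446) - 3747/2 = I*sqrt(28446) - 3747/2 = -3747/2 + I*sqrt(28446)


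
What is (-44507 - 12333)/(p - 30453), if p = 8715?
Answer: 28420/10869 ≈ 2.6148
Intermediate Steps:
(-44507 - 12333)/(p - 30453) = (-44507 - 12333)/(8715 - 30453) = -56840/(-21738) = -56840*(-1/21738) = 28420/10869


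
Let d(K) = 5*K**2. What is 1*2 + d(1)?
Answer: 7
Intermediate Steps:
1*2 + d(1) = 1*2 + 5*1**2 = 2 + 5*1 = 2 + 5 = 7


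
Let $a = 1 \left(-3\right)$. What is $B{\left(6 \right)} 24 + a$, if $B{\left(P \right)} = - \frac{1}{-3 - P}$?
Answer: $- \frac{1}{3} \approx -0.33333$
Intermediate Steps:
$a = -3$
$B{\left(6 \right)} 24 + a = \frac{1}{3 + 6} \cdot 24 - 3 = \frac{1}{9} \cdot 24 - 3 = \frac{8}{3} - 3 = - \frac{1}{3}$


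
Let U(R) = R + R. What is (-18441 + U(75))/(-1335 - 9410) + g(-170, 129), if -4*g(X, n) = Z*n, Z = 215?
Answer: -42562773/6140 ≈ -6932.0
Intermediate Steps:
U(R) = 2*R
g(X, n) = -215*n/4
(-18441 + U(75))/(-1335 - 9410) + g(-170, 129) = (-18441 + 2*75)/(-1335 - 9410) - 215/4*129 = (-18441 + 150)/(-10745) - 27735/4 = -18291*(-1/10745) - 27735/4 = 2613/1535 - 27735/4 = -42562773/6140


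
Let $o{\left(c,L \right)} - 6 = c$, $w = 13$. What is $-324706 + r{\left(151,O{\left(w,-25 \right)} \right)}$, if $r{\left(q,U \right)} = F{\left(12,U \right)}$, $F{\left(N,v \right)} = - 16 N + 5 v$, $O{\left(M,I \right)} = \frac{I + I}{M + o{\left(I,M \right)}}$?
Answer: $- \frac{974569}{3} \approx -3.2486 \cdot 10^{5}$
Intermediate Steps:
$o{\left(c,L \right)} = 6 + c$
$O{\left(M,I \right)} = \frac{2 I}{6 + I + M}$ ($O{\left(M,I \right)} = \frac{I + I}{M + \left(6 + I\right)} = \frac{2 I}{6 + I + M}$)
$r{\left(q,U \right)} = -192 + 5 U$ ($r{\left(q,U \right)} = \left(-16\right) 12 + 5 U = -192 + 5 U$)
$-324706 + r{\left(151,O{\left(w,-25 \right)} \right)} = -324706 - \left(192 - 5 \cdot 2 \left(-25\right) \frac{1}{6 - 25 + 13}\right) = -324706 - \left(192 - 5 \cdot 2 \left(-25\right) \frac{1}{-6}\right) = -324706 - \left(192 - 5 \cdot 2 \left(-25\right) \left(- \frac{1}{6}\right)\right) = -324706 + \left(-192 + 5 \cdot \frac{25}{3}\right) = -324706 + \left(-192 + \frac{125}{3}\right) = -324706 - \frac{451}{3} = - \frac{974569}{3}$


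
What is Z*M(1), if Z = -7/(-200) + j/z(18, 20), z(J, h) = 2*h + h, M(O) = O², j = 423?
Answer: 1417/200 ≈ 7.0850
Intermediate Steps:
z(J, h) = 3*h
Z = 1417/200 (Z = -7/(-200) + 423/((3*20)) = -7*(-1/200) + 423/60 = 7/200 + 423*(1/60) = 7/200 + 141/20 = 1417/200 ≈ 7.0850)
Z*M(1) = (1417/200)*1² = (1417/200)*1 = 1417/200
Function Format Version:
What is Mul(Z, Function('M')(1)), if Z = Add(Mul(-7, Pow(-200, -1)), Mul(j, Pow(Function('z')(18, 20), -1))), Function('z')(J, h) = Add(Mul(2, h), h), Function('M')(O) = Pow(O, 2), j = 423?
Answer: Rational(1417, 200) ≈ 7.0850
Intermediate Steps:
Function('z')(J, h) = Mul(3, h)
Z = Rational(1417, 200) (Z = Add(Mul(-7, Pow(-200, -1)), Mul(423, Pow(Mul(3, 20), -1))) = Add(Mul(-7, Rational(-1, 200)), Mul(423, Pow(60, -1))) = Add(Rational(7, 200), Mul(423, Rational(1, 60))) = Add(Rational(7, 200), Rational(141, 20)) = Rational(1417, 200) ≈ 7.0850)
Mul(Z, Function('M')(1)) = Mul(Rational(1417, 200), Pow(1, 2)) = Mul(Rational(1417, 200), 1) = Rational(1417, 200)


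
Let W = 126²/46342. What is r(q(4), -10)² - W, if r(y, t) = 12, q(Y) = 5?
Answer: 3328686/23171 ≈ 143.66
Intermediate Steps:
W = 7938/23171 (W = 15876*(1/46342) = 7938/23171 ≈ 0.34258)
r(q(4), -10)² - W = 12² - 1*7938/23171 = 144 - 7938/23171 = 3328686/23171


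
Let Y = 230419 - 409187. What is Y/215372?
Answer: -44692/53843 ≈ -0.83004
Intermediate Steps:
Y = -178768
Y/215372 = -178768/215372 = -178768*1/215372 = -44692/53843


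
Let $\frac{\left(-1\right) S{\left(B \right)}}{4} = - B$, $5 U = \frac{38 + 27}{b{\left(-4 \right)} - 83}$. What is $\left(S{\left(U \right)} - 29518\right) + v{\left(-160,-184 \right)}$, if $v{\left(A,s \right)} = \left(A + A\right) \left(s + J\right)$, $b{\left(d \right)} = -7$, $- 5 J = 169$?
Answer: $\frac{1807984}{45} \approx 40177.0$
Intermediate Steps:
$J = - \frac{169}{5}$ ($J = \left(- \frac{1}{5}\right) 169 = - \frac{169}{5} \approx -33.8$)
$v{\left(A,s \right)} = 2 A \left(- \frac{169}{5} + s\right)$ ($v{\left(A,s \right)} = \left(A + A\right) \left(s - \frac{169}{5}\right) = 2 A \left(- \frac{169}{5} + s\right)$)
$U = - \frac{13}{90}$ ($U = \frac{\left(38 + 27\right) \frac{1}{-7 - 83}}{5} = \frac{65 \frac{1}{-90}}{5} = \frac{65 \left(- \frac{1}{90}\right)}{5} = \frac{1}{5} \left(- \frac{13}{18}\right) = - \frac{13}{90} \approx -0.14444$)
$S{\left(B \right)} = 4 B$ ($S{\left(B \right)} = - 4 \left(- B\right) = 4 B$)
$\left(S{\left(U \right)} - 29518\right) + v{\left(-160,-184 \right)} = \left(4 \left(- \frac{13}{90}\right) - 29518\right) + \frac{2}{5} \left(-160\right) \left(-169 + 5 \left(-184\right)\right) = \left(- \frac{26}{45} - 29518\right) + \frac{2}{5} \left(-160\right) \left(-169 - 920\right) = - \frac{1328336}{45} + \frac{2}{5} \left(-160\right) \left(-1089\right) = - \frac{1328336}{45} + 69696 = \frac{1807984}{45}$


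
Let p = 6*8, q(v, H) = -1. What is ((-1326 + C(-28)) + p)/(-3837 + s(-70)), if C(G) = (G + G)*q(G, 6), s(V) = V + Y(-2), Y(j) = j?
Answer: 1222/3909 ≈ 0.31261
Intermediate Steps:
p = 48
s(V) = -2 + V (s(V) = V - 2 = -2 + V)
C(G) = -2*G (C(G) = (G + G)*(-1) = (2*G)*(-1) = -2*G)
((-1326 + C(-28)) + p)/(-3837 + s(-70)) = ((-1326 - 2*(-28)) + 48)/(-3837 + (-2 - 70)) = ((-1326 + 56) + 48)/(-3837 - 72) = (-1270 + 48)/(-3909) = -1222*(-1/3909) = 1222/3909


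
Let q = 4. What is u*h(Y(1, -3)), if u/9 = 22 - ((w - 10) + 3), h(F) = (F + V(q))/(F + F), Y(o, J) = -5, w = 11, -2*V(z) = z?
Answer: 567/5 ≈ 113.40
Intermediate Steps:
V(z) = -z/2
h(F) = (-2 + F)/(2*F) (h(F) = (F - ½*4)/(F + F) = (F - 2)/((2*F)) = (-2 + F)*(1/(2*F)) = (-2 + F)/(2*F))
u = 162 (u = 9*(22 - ((11 - 10) + 3)) = 9*(22 - (1 + 3)) = 9*(22 - 1*4) = 9*(22 - 4) = 9*18 = 162)
u*h(Y(1, -3)) = 162*((½)*(-2 - 5)/(-5)) = 162*((½)*(-⅕)*(-7)) = 162*(7/10) = 567/5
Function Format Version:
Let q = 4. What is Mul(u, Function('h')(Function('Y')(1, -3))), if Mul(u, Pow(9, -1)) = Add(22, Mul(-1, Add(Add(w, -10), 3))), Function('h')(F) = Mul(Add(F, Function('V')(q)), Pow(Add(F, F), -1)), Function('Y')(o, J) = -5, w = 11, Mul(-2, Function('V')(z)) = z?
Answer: Rational(567, 5) ≈ 113.40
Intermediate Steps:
Function('V')(z) = Mul(Rational(-1, 2), z)
Function('h')(F) = Mul(Rational(1, 2), Pow(F, -1), Add(-2, F)) (Function('h')(F) = Mul(Add(F, Mul(Rational(-1, 2), 4)), Pow(Add(F, F), -1)) = Mul(Add(F, -2), Pow(Mul(2, F), -1)) = Mul(Add(-2, F), Mul(Rational(1, 2), Pow(F, -1))) = Mul(Rational(1, 2), Pow(F, -1), Add(-2, F)))
u = 162 (u = Mul(9, Add(22, Mul(-1, Add(Add(11, -10), 3)))) = Mul(9, Add(22, Mul(-1, Add(1, 3)))) = Mul(9, Add(22, Mul(-1, 4))) = Mul(9, Add(22, -4)) = Mul(9, 18) = 162)
Mul(u, Function('h')(Function('Y')(1, -3))) = Mul(162, Mul(Rational(1, 2), Pow(-5, -1), Add(-2, -5))) = Mul(162, Mul(Rational(1, 2), Rational(-1, 5), -7)) = Mul(162, Rational(7, 10)) = Rational(567, 5)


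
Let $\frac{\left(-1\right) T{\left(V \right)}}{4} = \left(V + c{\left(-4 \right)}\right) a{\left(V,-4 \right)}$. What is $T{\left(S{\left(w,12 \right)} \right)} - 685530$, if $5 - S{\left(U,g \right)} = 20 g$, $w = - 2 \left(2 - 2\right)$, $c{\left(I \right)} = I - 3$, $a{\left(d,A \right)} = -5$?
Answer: $-690370$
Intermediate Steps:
$c{\left(I \right)} = -3 + I$
$w = 0$ ($w = \left(-2\right) 0 = 0$)
$S{\left(U,g \right)} = 5 - 20 g$
$T{\left(V \right)} = -140 + 20 V$ ($T{\left(V \right)} = - 4 \left(V - 7\right) \left(-5\right) = - 4 \left(-7 + V\right) \left(-5\right) = - 4 \left(35 - 5 V\right) = -140 + 20 V$)
$T{\left(S{\left(w,12 \right)} \right)} - 685530 = \left(-140 + 20 \left(5 - 240\right)\right) - 685530 = \left(-140 + 20 \left(-235\right)\right) - 685530 = \left(-140 - 4700\right) - 685530 = -4840 - 685530 = -690370$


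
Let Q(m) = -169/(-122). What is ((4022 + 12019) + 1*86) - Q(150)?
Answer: 1967325/122 ≈ 16126.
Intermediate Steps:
Q(m) = 169/122 (Q(m) = -169*(-1/122) = 169/122)
((4022 + 12019) + 1*86) - Q(150) = ((4022 + 12019) + 1*86) - 1*169/122 = (16041 + 86) - 169/122 = 16127 - 169/122 = 1967325/122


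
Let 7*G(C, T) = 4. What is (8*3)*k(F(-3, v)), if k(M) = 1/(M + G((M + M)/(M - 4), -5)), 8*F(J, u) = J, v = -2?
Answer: 1344/11 ≈ 122.18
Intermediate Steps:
G(C, T) = 4/7 (G(C, T) = (⅐)*4 = 4/7)
F(J, u) = J/8
k(M) = 1/(4/7 + M) (k(M) = 1/(M + 4/7) = 1/(4/7 + M))
(8*3)*k(F(-3, v)) = (8*3)*(7/(4 + 7*((⅛)*(-3)))) = 24*(7/(4 + 7*(-3/8))) = 24*(7/(4 - 21/8)) = 24*(7/(11/8)) = 24*(7*(8/11)) = 24*(56/11) = 1344/11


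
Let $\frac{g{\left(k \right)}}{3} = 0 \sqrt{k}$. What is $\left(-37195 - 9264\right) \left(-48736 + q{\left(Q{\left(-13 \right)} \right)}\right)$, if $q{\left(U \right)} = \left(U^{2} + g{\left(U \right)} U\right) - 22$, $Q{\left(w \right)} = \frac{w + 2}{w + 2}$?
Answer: $2265201463$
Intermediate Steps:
$g{\left(k \right)} = 0$ ($g{\left(k \right)} = 3 \cdot 0 \sqrt{k} = 3 \cdot 0 = 0$)
$Q{\left(w \right)} = 1$ ($Q{\left(w \right)} = \frac{2 + w}{2 + w} = 1$)
$q{\left(U \right)} = -22 + U^{2}$ ($q{\left(U \right)} = \left(U^{2} + 0 U\right) - 22 = \left(U^{2} + 0\right) - 22 = U^{2} - 22 = -22 + U^{2}$)
$\left(-37195 - 9264\right) \left(-48736 + q{\left(Q{\left(-13 \right)} \right)}\right) = \left(-37195 - 9264\right) \left(-48736 - \left(22 - 1^{2}\right)\right) = - 46459 \left(-48736 + \left(-22 + 1\right)\right) = - 46459 \left(-48736 - 21\right) = \left(-46459\right) \left(-48757\right) = 2265201463$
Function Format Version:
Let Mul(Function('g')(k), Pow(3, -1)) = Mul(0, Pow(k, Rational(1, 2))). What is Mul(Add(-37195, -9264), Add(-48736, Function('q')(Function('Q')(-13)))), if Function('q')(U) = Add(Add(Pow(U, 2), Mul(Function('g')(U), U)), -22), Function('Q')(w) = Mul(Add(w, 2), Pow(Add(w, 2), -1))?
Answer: 2265201463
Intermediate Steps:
Function('g')(k) = 0 (Function('g')(k) = Mul(3, Mul(0, Pow(k, Rational(1, 2)))) = Mul(3, 0) = 0)
Function('Q')(w) = 1 (Function('Q')(w) = Mul(Add(2, w), Pow(Add(2, w), -1)) = 1)
Function('q')(U) = Add(-22, Pow(U, 2)) (Function('q')(U) = Add(Add(Pow(U, 2), Mul(0, U)), -22) = Add(Add(Pow(U, 2), 0), -22) = Add(Pow(U, 2), -22) = Add(-22, Pow(U, 2)))
Mul(Add(-37195, -9264), Add(-48736, Function('q')(Function('Q')(-13)))) = Mul(Add(-37195, -9264), Add(-48736, Add(-22, Pow(1, 2)))) = Mul(-46459, Add(-48736, Add(-22, 1))) = Mul(-46459, Add(-48736, -21)) = Mul(-46459, -48757) = 2265201463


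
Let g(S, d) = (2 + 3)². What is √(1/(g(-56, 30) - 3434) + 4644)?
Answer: √53969225555/3409 ≈ 68.147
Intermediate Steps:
g(S, d) = 25 (g(S, d) = 5² = 25)
√(1/(g(-56, 30) - 3434) + 4644) = √(1/(25 - 3434) + 4644) = √(1/(-3409) + 4644) = √(-1/3409 + 4644) = √(15831395/3409) = √53969225555/3409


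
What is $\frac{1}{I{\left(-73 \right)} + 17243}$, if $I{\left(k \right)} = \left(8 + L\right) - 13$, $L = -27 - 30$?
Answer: $\frac{1}{17181} \approx 5.8204 \cdot 10^{-5}$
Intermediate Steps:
$L = -57$ ($L = -27 - 30 = -57$)
$I{\left(k \right)} = -62$ ($I{\left(k \right)} = \left(8 - 57\right) - 13 = -49 - 13 = -62$)
$\frac{1}{I{\left(-73 \right)} + 17243} = \frac{1}{-62 + 17243} = \frac{1}{17181}$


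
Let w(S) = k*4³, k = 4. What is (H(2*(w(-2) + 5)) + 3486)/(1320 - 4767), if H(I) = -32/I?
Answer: -909830/899667 ≈ -1.0113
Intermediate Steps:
w(S) = 256 (w(S) = 4*4³ = 4*64 = 256)
(H(2*(w(-2) + 5)) + 3486)/(1320 - 4767) = (-32*1/(2*(256 + 5)) + 3486)/(1320 - 4767) = (-32/(2*261) + 3486)/(-3447) = (-32/522 + 3486)*(-1/3447) = (-32*1/522 + 3486)*(-1/3447) = (-16/261 + 3486)*(-1/3447) = (909830/261)*(-1/3447) = -909830/899667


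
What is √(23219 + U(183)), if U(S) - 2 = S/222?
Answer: 9*√1569910/74 ≈ 152.39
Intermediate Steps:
U(S) = 2 + S/222
√(23219 + U(183)) = √(23219 + (2 + (1/222)*183)) = √(23219 + (2 + 61/74)) = √(23219 + 209/74) = √(1718415/74) = 9*√1569910/74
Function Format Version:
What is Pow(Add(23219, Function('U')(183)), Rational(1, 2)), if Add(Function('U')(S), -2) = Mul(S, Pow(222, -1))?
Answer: Mul(Rational(9, 74), Pow(1569910, Rational(1, 2))) ≈ 152.39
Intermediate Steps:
Function('U')(S) = Add(2, Mul(Rational(1, 222), S)) (Function('U')(S) = Add(2, Mul(S, Pow(222, -1))) = Add(2, Mul(S, Rational(1, 222))) = Add(2, Mul(Rational(1, 222), S)))
Pow(Add(23219, Function('U')(183)), Rational(1, 2)) = Pow(Add(23219, Add(2, Mul(Rational(1, 222), 183))), Rational(1, 2)) = Pow(Add(23219, Add(2, Rational(61, 74))), Rational(1, 2)) = Pow(Add(23219, Rational(209, 74)), Rational(1, 2)) = Pow(Rational(1718415, 74), Rational(1, 2)) = Mul(Rational(9, 74), Pow(1569910, Rational(1, 2)))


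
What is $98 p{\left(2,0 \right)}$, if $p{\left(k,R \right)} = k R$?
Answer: $0$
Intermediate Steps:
$p{\left(k,R \right)} = R k$
$98 p{\left(2,0 \right)} = 98 \cdot 0 \cdot 2 = 98 \cdot 0 = 0$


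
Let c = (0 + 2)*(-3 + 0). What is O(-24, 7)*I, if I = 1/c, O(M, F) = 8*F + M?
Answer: -16/3 ≈ -5.3333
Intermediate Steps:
O(M, F) = M + 8*F
c = -6 (c = 2*(-3) = -6)
I = -⅙ (I = 1/(-6) = -⅙ ≈ -0.16667)
O(-24, 7)*I = (-24 + 8*7)*(-⅙) = (-24 + 56)*(-⅙) = 32*(-⅙) = -16/3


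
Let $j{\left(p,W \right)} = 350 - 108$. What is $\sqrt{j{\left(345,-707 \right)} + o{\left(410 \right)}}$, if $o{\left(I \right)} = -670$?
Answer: $2 i \sqrt{107} \approx 20.688 i$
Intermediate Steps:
$j{\left(p,W \right)} = 242$ ($j{\left(p,W \right)} = 350 - 108 = 242$)
$\sqrt{j{\left(345,-707 \right)} + o{\left(410 \right)}} = \sqrt{242 - 670} = \sqrt{-428} = 2 i \sqrt{107}$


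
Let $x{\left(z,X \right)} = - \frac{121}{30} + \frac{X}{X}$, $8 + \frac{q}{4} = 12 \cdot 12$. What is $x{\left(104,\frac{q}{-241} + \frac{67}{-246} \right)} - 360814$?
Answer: $- \frac{10824511}{30} \approx -3.6082 \cdot 10^{5}$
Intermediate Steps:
$q = 544$ ($q = -32 + 4 \cdot 12 \cdot 12 = -32 + 4 \cdot 144 = -32 + 576 = 544$)
$x{\left(z,X \right)} = - \frac{91}{30}$ ($x{\left(z,X \right)} = \left(-121\right) \frac{1}{30} + 1 = - \frac{121}{30} + 1 = - \frac{91}{30}$)
$x{\left(104,\frac{q}{-241} + \frac{67}{-246} \right)} - 360814 = - \frac{91}{30} - 360814 = - \frac{10824511}{30}$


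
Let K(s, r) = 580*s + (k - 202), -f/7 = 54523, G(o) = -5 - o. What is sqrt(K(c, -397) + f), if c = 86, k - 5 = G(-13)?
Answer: I*sqrt(331970) ≈ 576.17*I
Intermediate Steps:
k = 13 (k = 5 + (-5 - 1*(-13)) = 5 + (-5 + 13) = 5 + 8 = 13)
f = -381661 (f = -7*54523 = -381661)
K(s, r) = -189 + 580*s (K(s, r) = 580*s + (13 - 202) = 580*s - 189 = -189 + 580*s)
sqrt(K(c, -397) + f) = sqrt((-189 + 580*86) - 381661) = sqrt((-189 + 49880) - 381661) = sqrt(49691 - 381661) = sqrt(-331970) = I*sqrt(331970)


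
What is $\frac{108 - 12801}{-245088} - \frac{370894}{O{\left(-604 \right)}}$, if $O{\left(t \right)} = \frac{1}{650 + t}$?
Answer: $- \frac{1393825582073}{81696} \approx -1.7061 \cdot 10^{7}$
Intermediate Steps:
$\frac{108 - 12801}{-245088} - \frac{370894}{O{\left(-604 \right)}} = \frac{108 - 12801}{-245088} - \frac{370894}{\frac{1}{650 - 604}} = \left(108 - 12801\right) \left(- \frac{1}{245088}\right) - \frac{370894}{\frac{1}{46}} = \left(-12693\right) \left(- \frac{1}{245088}\right) - 370894 \frac{1}{\frac{1}{46}} = \frac{4231}{81696} - 17061124 = - \frac{1393825582073}{81696}$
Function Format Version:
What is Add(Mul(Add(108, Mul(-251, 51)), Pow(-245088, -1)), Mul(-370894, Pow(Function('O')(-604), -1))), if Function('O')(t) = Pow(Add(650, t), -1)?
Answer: Rational(-1393825582073, 81696) ≈ -1.7061e+7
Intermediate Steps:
Add(Mul(Add(108, Mul(-251, 51)), Pow(-245088, -1)), Mul(-370894, Pow(Function('O')(-604), -1))) = Add(Mul(Add(108, Mul(-251, 51)), Pow(-245088, -1)), Mul(-370894, Pow(Pow(Add(650, -604), -1), -1))) = Add(Mul(Add(108, -12801), Rational(-1, 245088)), Mul(-370894, Pow(Pow(46, -1), -1))) = Add(Mul(-12693, Rational(-1, 245088)), Mul(-370894, Pow(Rational(1, 46), -1))) = Add(Rational(4231, 81696), Mul(-370894, 46)) = Add(Rational(4231, 81696), -17061124) = Rational(-1393825582073, 81696)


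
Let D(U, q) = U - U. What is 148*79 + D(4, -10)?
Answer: 11692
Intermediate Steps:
D(U, q) = 0
148*79 + D(4, -10) = 148*79 + 0 = 11692 + 0 = 11692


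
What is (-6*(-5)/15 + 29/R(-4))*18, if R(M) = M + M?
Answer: -117/4 ≈ -29.250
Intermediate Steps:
R(M) = 2*M
(-6*(-5)/15 + 29/R(-4))*18 = (-6*(-5)/15 + 29/((2*(-4))))*18 = (30*(1/15) + 29/(-8))*18 = (2 + 29*(-1/8))*18 = (2 - 29/8)*18 = -13/8*18 = -117/4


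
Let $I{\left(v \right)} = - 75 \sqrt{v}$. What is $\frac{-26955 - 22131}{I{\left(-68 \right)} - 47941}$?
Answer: $\frac{2353231926}{2298721981} - \frac{7362900 i \sqrt{17}}{2298721981} \approx 1.0237 - 0.013206 i$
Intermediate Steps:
$\frac{-26955 - 22131}{I{\left(-68 \right)} - 47941} = \frac{-26955 - 22131}{- 75 \sqrt{-68} - 47941} = - \frac{49086}{- 75 \cdot 2 i \sqrt{17} - 47941} = - \frac{49086}{- 150 i \sqrt{17} - 47941} = - \frac{49086}{-47941 - 150 i \sqrt{17}}$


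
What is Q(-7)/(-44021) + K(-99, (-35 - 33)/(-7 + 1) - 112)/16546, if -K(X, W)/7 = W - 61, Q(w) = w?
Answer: 149798761/2185114398 ≈ 0.068554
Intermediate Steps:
K(X, W) = 427 - 7*W (K(X, W) = -7*(W - 61) = -7*(-61 + W) = 427 - 7*W)
Q(-7)/(-44021) + K(-99, (-35 - 33)/(-7 + 1) - 112)/16546 = -7/(-44021) + (427 - 7*((-35 - 33)/(-7 + 1) - 112))/16546 = -7*(-1/44021) + (427 - 7*(-68/(-6) - 112))*(1/16546) = 7/44021 + (427 - 7*(-68*(-1/6) - 112))*(1/16546) = 7/44021 + (427 - 7*(34/3 - 112))*(1/16546) = 7/44021 + (427 - 7*(-302/3))*(1/16546) = 7/44021 + (427 + 2114/3)*(1/16546) = 7/44021 + (3395/3)*(1/16546) = 7/44021 + 3395/49638 = 149798761/2185114398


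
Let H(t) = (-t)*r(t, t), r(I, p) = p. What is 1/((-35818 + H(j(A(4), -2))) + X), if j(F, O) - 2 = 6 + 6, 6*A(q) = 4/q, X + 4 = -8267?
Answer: -1/44285 ≈ -2.2581e-5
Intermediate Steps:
X = -8271 (X = -4 - 8267 = -8271)
A(q) = 2/(3*q) (A(q) = (4/q)/6 = 2/(3*q))
j(F, O) = 14 (j(F, O) = 2 + (6 + 6) = 2 + 12 = 14)
H(t) = -t**2 (H(t) = (-t)*t = -t**2)
1/((-35818 + H(j(A(4), -2))) + X) = 1/((-35818 - 1*14**2) - 8271) = 1/((-35818 - 1*196) - 8271) = 1/((-35818 - 196) - 8271) = 1/(-36014 - 8271) = 1/(-44285) = -1/44285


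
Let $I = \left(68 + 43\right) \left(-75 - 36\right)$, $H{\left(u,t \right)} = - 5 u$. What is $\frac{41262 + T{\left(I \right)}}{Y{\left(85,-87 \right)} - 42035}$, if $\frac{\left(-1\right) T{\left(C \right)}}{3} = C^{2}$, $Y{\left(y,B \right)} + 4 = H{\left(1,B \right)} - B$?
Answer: $\frac{455379861}{41957} \approx 10853.0$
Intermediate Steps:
$Y{\left(y,B \right)} = -9 - B$ ($Y{\left(y,B \right)} = -4 - \left(5 + B\right) = -9 - B$)
$I = -12321$ ($I = 111 \left(-111\right) = -12321$)
$T{\left(C \right)} = - 3 C^{2}$
$\frac{41262 + T{\left(I \right)}}{Y{\left(85,-87 \right)} - 42035} = \frac{41262 - 3 \left(-12321\right)^{2}}{\left(-9 - -87\right) - 42035} = \frac{41262 - 455421123}{\left(-9 + 87\right) - 42035} = \frac{41262 - 455421123}{78 - 42035} = - \frac{455379861}{-41957} = \left(-455379861\right) \left(- \frac{1}{41957}\right) = \frac{455379861}{41957}$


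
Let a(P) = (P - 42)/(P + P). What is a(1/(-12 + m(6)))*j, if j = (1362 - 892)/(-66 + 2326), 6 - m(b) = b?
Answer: 23735/452 ≈ 52.511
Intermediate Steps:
m(b) = 6 - b
a(P) = (-42 + P)/(2*P) (a(P) = (-42 + P)/((2*P)) = (-42 + P)*(1/(2*P)) = (-42 + P)/(2*P))
j = 47/226 (j = 470/2260 = 470*(1/2260) = 47/226 ≈ 0.20796)
a(1/(-12 + m(6)))*j = ((-42 + 1/(-12 + (6 - 1*6)))/(2*(1/(-12 + (6 - 1*6)))))*(47/226) = ((-42 + 1/(-12 + (6 - 6)))/(2*(1/(-12 + (6 - 6)))))*(47/226) = ((-42 + 1/(-12 + 0))/(2*(1/(-12 + 0))))*(47/226) = ((-42 + 1/(-12))/(2*(1/(-12))))*(47/226) = ((-42 - 1/12)/(2*(-1/12)))*(47/226) = ((1/2)*(-12)*(-505/12))*(47/226) = (505/2)*(47/226) = 23735/452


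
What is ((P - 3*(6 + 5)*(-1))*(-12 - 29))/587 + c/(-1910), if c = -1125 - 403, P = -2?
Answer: -4007/2935 ≈ -1.3652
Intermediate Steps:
c = -1528
((P - 3*(6 + 5)*(-1))*(-12 - 29))/587 + c/(-1910) = ((-2 - 3*(6 + 5)*(-1))*(-12 - 29))/587 - 1528/(-1910) = ((-2 - 3*11*(-1))*(-41))*(1/587) - 1528*(-1/1910) = ((-2 - 33*(-1))*(-41))*(1/587) + 4/5 = ((-2 + 33)*(-41))*(1/587) + 4/5 = (31*(-41))*(1/587) + 4/5 = -1271*1/587 + 4/5 = -1271/587 + 4/5 = -4007/2935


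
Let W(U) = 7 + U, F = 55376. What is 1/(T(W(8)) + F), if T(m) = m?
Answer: 1/55391 ≈ 1.8053e-5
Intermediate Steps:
1/(T(W(8)) + F) = 1/((7 + 8) + 55376) = 1/(15 + 55376) = 1/55391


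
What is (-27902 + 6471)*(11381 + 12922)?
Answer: -520837593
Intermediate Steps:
(-27902 + 6471)*(11381 + 12922) = -21431*24303 = -520837593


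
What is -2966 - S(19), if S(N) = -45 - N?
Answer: -2902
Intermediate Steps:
-2966 - S(19) = -2966 - (-45 - 1*19) = -2966 - (-45 - 19) = -2966 - 1*(-64) = -2966 + 64 = -2902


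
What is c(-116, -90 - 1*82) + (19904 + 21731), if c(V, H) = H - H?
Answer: 41635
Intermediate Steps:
c(V, H) = 0
c(-116, -90 - 1*82) + (19904 + 21731) = 0 + (19904 + 21731) = 0 + 41635 = 41635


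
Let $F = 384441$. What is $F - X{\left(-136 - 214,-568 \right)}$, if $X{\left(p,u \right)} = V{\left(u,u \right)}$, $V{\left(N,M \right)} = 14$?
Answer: $384427$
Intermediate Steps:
$X{\left(p,u \right)} = 14$
$F - X{\left(-136 - 214,-568 \right)} = 384441 - 14 = 384427$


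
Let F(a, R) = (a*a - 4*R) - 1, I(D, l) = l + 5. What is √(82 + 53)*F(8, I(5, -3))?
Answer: 165*√15 ≈ 639.04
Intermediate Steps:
I(D, l) = 5 + l
F(a, R) = -1 + a² - 4*R (F(a, R) = (a² - 4*R) - 1 = -1 + a² - 4*R)
√(82 + 53)*F(8, I(5, -3)) = √(82 + 53)*(-1 + 8² - 4*(5 - 3)) = √135*(-1 + 64 - 4*2) = (3*√15)*(-1 + 64 - 8) = (3*√15)*55 = 165*√15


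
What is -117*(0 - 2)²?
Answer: -468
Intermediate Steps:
-117*(0 - 2)² = -117*(-2)² = -117*4 = -468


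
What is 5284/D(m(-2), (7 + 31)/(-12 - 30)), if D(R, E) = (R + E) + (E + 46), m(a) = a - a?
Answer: 27741/232 ≈ 119.57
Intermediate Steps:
m(a) = 0
D(R, E) = 46 + R + 2*E (D(R, E) = (E + R) + (46 + E) = 46 + R + 2*E)
5284/D(m(-2), (7 + 31)/(-12 - 30)) = 5284/(46 + 0 + 2*((7 + 31)/(-12 - 30))) = 5284/(46 + 0 + 2*(38/(-42))) = 5284/(46 + 0 + 2*(38*(-1/42))) = 5284/(46 + 0 + 2*(-19/21)) = 5284/(46 + 0 - 38/21) = 5284/(928/21) = 5284*(21/928) = 27741/232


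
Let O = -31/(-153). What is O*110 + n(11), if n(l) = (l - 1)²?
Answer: 18710/153 ≈ 122.29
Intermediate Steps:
O = 31/153 (O = -31*(-1/153) = 31/153 ≈ 0.20261)
n(l) = (-1 + l)²
O*110 + n(11) = (31/153)*110 + (-1 + 11)² = 3410/153 + 10² = 3410/153 + 100 = 18710/153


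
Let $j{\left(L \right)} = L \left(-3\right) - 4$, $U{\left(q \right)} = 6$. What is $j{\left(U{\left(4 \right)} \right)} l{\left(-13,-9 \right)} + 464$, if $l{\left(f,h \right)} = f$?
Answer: $750$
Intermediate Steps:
$j{\left(L \right)} = -4 - 3 L$ ($j{\left(L \right)} = - 3 L - 4 = -4 - 3 L$)
$j{\left(U{\left(4 \right)} \right)} l{\left(-13,-9 \right)} + 464 = \left(-4 - 18\right) \left(-13\right) + 464 = \left(-22\right) \left(-13\right) + 464 = 286 + 464 = 750$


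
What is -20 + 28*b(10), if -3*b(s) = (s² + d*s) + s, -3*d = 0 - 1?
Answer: -9700/9 ≈ -1077.8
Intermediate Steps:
d = ⅓ (d = -(0 - 1)/3 = -⅓*(-1) = ⅓ ≈ 0.33333)
b(s) = -4*s/9 - s²/3 (b(s) = -((s² + s/3) + s)/3 = -(s² + 4*s/3)/3 = -4*s/9 - s²/3)
-20 + 28*b(10) = -20 + 28*(-⅑*10*(4 + 3*10)) = -20 + 28*(-⅑*10*(4 + 30)) = -20 + 28*(-⅑*10*34) = -20 + 28*(-340/9) = -20 - 9520/9 = -9700/9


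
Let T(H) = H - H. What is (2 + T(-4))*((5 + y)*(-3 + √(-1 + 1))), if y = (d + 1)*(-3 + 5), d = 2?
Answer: -66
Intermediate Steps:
T(H) = 0
y = 6 (y = (2 + 1)*(-3 + 5) = 3*2 = 6)
(2 + T(-4))*((5 + y)*(-3 + √(-1 + 1))) = (2 + 0)*((5 + 6)*(-3 + √(-1 + 1))) = 2*(11*(-3 + √0)) = 2*(11*(-3 + 0)) = 2*(11*(-3)) = 2*(-33) = -66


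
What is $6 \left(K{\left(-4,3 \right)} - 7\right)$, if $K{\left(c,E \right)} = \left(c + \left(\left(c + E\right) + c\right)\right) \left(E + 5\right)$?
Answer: $-474$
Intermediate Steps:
$K{\left(c,E \right)} = \left(5 + E\right) \left(E + 3 c\right)$ ($K{\left(c,E \right)} = \left(c + \left(\left(E + c\right) + c\right)\right) \left(5 + E\right) = \left(c + \left(E + 2 c\right)\right) \left(5 + E\right) = \left(E + 3 c\right) \left(5 + E\right) = \left(5 + E\right) \left(E + 3 c\right)$)
$6 \left(K{\left(-4,3 \right)} - 7\right) = 6 \left(\left(3^{2} + 5 \cdot 3 + 15 \left(-4\right) + 3 \cdot 3 \left(-4\right)\right) - 7\right) = 6 \left(\left(9 + 15 - 60 - 36\right) - 7\right) = 6 \left(-72 - 7\right) = 6 \left(-79\right) = -474$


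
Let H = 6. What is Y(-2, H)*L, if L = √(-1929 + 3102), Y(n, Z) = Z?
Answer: 6*√1173 ≈ 205.49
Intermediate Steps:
L = √1173 ≈ 34.249
Y(-2, H)*L = 6*√1173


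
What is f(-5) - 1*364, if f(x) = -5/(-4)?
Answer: -1451/4 ≈ -362.75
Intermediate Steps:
f(x) = 5/4 (f(x) = -5*(-¼) = 5/4)
f(-5) - 1*364 = 5/4 - 1*364 = 5/4 - 364 = -1451/4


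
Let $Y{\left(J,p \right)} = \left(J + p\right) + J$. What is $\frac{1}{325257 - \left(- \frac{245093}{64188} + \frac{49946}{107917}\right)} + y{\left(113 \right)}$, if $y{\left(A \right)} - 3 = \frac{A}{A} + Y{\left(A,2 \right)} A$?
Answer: $\frac{58057128520505226836}{2253070805401205} \approx 25768.0$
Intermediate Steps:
$Y{\left(J,p \right)} = p + 2 J$
$y{\left(A \right)} = 4 + A \left(2 + 2 A\right)$ ($y{\left(A \right)} = 3 + \left(\frac{A}{A} + \left(2 + 2 A\right) A\right) = 3 + \left(1 + A \left(2 + 2 A\right)\right) = 4 + A \left(2 + 2 A\right)$)
$\frac{1}{325257 - \left(- \frac{245093}{64188} + \frac{49946}{107917}\right)} + y{\left(113 \right)} = \frac{1}{325257 - \left(- \frac{245093}{64188} + \frac{49946}{107917}\right)} + \left(4 + 2 \cdot 113 \left(1 + 113\right)\right) = \frac{1}{325257 - - \frac{23243767433}{6926976396}} + \left(4 + 2 \cdot 113 \cdot 114\right) = \frac{1}{325257 + \left(- \frac{49946}{107917} + \frac{245093}{64188}\right)} + \left(4 + 25764\right) = \frac{1}{325257 + \frac{23243767433}{6926976396}} + 25768 = \frac{1}{\frac{2253070805401205}{6926976396}} + 25768 = \frac{6926976396}{2253070805401205} + 25768 = \frac{58057128520505226836}{2253070805401205}$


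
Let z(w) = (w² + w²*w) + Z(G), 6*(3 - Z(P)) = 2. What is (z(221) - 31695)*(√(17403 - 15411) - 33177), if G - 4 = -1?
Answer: -358676867711 + 64866058*√498/3 ≈ -3.5819e+11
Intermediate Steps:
G = 3 (G = 4 - 1 = 3)
Z(P) = 8/3 (Z(P) = 3 - ⅙*2 = 3 - ⅓ = 8/3)
z(w) = 8/3 + w² + w³ (z(w) = (w² + w²*w) + 8/3 = (w² + w³) + 8/3 = 8/3 + w² + w³)
(z(221) - 31695)*(√(17403 - 15411) - 33177) = ((8/3 + 221² + 221³) - 31695)*(√(17403 - 15411) - 33177) = ((8/3 + 48841 + 10793861) - 31695)*(√1992 - 33177) = (32528114/3 - 31695)*(2*√498 - 33177) = 32433029*(-33177 + 2*√498)/3 = -358676867711 + 64866058*√498/3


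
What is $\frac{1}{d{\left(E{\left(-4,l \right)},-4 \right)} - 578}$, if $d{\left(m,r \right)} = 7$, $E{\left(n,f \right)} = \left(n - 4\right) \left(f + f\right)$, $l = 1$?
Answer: $- \frac{1}{571} \approx -0.0017513$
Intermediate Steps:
$E{\left(n,f \right)} = 2 f \left(-4 + n\right)$ ($E{\left(n,f \right)} = \left(-4 + n\right) 2 f = 2 f \left(-4 + n\right)$)
$\frac{1}{d{\left(E{\left(-4,l \right)},-4 \right)} - 578} = \frac{1}{7 - 578} = \frac{1}{-571} = - \frac{1}{571}$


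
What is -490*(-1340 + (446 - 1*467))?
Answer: 666890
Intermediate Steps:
-490*(-1340 + (446 - 1*467)) = -490*(-1340 + (446 - 467)) = -490*(-1340 - 21) = -490*(-1361) = 666890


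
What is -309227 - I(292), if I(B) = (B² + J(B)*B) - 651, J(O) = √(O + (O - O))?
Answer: -393840 - 584*√73 ≈ -3.9883e+5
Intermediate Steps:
J(O) = √O (J(O) = √(O + 0) = √O)
I(B) = -651 + B² + B^(3/2) (I(B) = (B² + √B*B) - 651 = (B² + B^(3/2)) - 651 = -651 + B² + B^(3/2))
-309227 - I(292) = -309227 - (-651 + 292² + 292^(3/2)) = -309227 - (-651 + 85264 + 584*√73) = -309227 - (84613 + 584*√73) = -309227 + (-84613 - 584*√73) = -393840 - 584*√73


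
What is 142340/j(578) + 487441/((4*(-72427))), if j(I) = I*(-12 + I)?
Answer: -29557077887/23694348196 ≈ -1.2474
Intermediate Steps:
142340/j(578) + 487441/((4*(-72427))) = 142340/((578*(-12 + 578))) + 487441/((4*(-72427))) = 142340/((578*566)) + 487441/(-289708) = 142340/327148 + 487441*(-1/289708) = 142340*(1/327148) - 487441/289708 = 35585/81787 - 487441/289708 = -29557077887/23694348196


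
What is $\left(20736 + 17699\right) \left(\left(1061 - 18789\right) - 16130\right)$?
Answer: $-1301332230$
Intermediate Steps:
$\left(20736 + 17699\right) \left(\left(1061 - 18789\right) - 16130\right) = 38435 \left(-17728 - 16130\right) = 38435 \left(-33858\right) = -1301332230$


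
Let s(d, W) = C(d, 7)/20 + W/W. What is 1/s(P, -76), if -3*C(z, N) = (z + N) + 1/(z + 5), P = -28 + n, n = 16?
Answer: 35/38 ≈ 0.92105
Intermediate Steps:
P = -12 (P = -28 + 16 = -12)
C(z, N) = -N/3 - z/3 - 1/(3*(5 + z)) (C(z, N) = -((z + N) + 1/(z + 5))/3 = -((N + z) + 1/(5 + z))/3 = -(N + z + 1/(5 + z))/3 = -N/3 - z/3 - 1/(3*(5 + z)))
s(d, W) = 1 + (-36 - d**2 - 12*d)/(60*(5 + d)) (s(d, W) = ((-1 - d**2 - 5*7 - 5*d - 1*7*d)/(3*(5 + d)))/20 + W/W = ((-1 - d**2 - 35 - 5*d - 7*d)/(3*(5 + d)))*(1/20) + 1 = ((-36 - d**2 - 12*d)/(3*(5 + d)))*(1/20) + 1 = (-36 - d**2 - 12*d)/(60*(5 + d)) + 1 = 1 + (-36 - d**2 - 12*d)/(60*(5 + d)))
1/s(P, -76) = 1/((264 - 1*(-12)**2 + 48*(-12))/(60*(5 - 12))) = 1/((1/60)*(264 - 1*144 - 576)/(-7)) = 1/((1/60)*(-1/7)*(264 - 144 - 576)) = 1/((1/60)*(-1/7)*(-456)) = 1/(38/35) = 35/38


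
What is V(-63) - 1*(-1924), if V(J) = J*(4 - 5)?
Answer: 1987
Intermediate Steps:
V(J) = -J (V(J) = J*(-1) = -J)
V(-63) - 1*(-1924) = -1*(-63) - 1*(-1924) = 63 + 1924 = 1987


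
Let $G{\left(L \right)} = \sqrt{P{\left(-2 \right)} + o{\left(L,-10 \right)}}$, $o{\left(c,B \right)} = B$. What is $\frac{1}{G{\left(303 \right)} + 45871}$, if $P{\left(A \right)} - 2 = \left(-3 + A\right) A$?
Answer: $\frac{45871}{2104148639} - \frac{\sqrt{2}}{2104148639} \approx 2.18 \cdot 10^{-5}$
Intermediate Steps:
$P{\left(A \right)} = 2 + A \left(-3 + A\right)$ ($P{\left(A \right)} = 2 + \left(-3 + A\right) A = 2 + A \left(-3 + A\right)$)
$G{\left(L \right)} = \sqrt{2}$ ($G{\left(L \right)} = \sqrt{\left(2 + \left(-2\right)^{2} - -6\right) - 10} = \sqrt{\left(2 + 4 + 6\right) - 10} = \sqrt{12 - 10} = \sqrt{2}$)
$\frac{1}{G{\left(303 \right)} + 45871} = \frac{1}{\sqrt{2} + 45871} = \frac{1}{45871 + \sqrt{2}}$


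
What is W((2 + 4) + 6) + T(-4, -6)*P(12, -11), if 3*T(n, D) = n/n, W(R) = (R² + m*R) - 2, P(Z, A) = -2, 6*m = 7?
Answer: 466/3 ≈ 155.33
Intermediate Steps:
m = 7/6 (m = (⅙)*7 = 7/6 ≈ 1.1667)
W(R) = -2 + R² + 7*R/6 (W(R) = (R² + 7*R/6) - 2 = -2 + R² + 7*R/6)
T(n, D) = ⅓ (T(n, D) = (n/n)/3 = (⅓)*1 = ⅓)
W((2 + 4) + 6) + T(-4, -6)*P(12, -11) = (-2 + ((2 + 4) + 6)² + 7*((2 + 4) + 6)/6) + (⅓)*(-2) = (-2 + (6 + 6)² + 7*(6 + 6)/6) - ⅔ = (-2 + 12² + (7/6)*12) - ⅔ = (-2 + 144 + 14) - ⅔ = 156 - ⅔ = 466/3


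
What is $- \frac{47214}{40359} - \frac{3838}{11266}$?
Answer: $- \frac{114468461}{75780749} \approx -1.5105$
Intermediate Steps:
$- \frac{47214}{40359} - \frac{3838}{11266} = \left(-47214\right) \frac{1}{40359} - \frac{1919}{5633} = - \frac{15738}{13453} - \frac{1919}{5633} = - \frac{114468461}{75780749}$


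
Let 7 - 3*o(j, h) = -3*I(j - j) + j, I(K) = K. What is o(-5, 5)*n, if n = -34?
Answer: -136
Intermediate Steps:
o(j, h) = 7/3 - j/3 (o(j, h) = 7/3 - (-3*(j - j) + j)/3 = 7/3 - (-3*0 + j)/3 = 7/3 - (0 + j)/3 = 7/3 - j/3)
o(-5, 5)*n = (7/3 - ⅓*(-5))*(-34) = (7/3 + 5/3)*(-34) = 4*(-34) = -136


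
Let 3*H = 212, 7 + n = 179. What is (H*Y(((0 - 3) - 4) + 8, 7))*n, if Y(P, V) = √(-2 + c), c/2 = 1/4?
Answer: 18232*I*√6/3 ≈ 14886.0*I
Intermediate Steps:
c = ½ (c = 2/4 = 2*(¼) = ½ ≈ 0.50000)
Y(P, V) = I*√6/2 (Y(P, V) = √(-2 + ½) = √(-3/2) = I*√6/2)
n = 172 (n = -7 + 179 = 172)
H = 212/3 (H = (⅓)*212 = 212/3 ≈ 70.667)
(H*Y(((0 - 3) - 4) + 8, 7))*n = (212*(I*√6/2)/3)*172 = (106*I*√6/3)*172 = 18232*I*√6/3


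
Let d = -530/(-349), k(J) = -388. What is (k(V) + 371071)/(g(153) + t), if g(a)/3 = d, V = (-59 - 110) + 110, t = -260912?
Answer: -129368367/91056698 ≈ -1.4207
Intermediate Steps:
V = -59 (V = -169 + 110 = -59)
d = 530/349 (d = -530*(-1/349) = 530/349 ≈ 1.5186)
g(a) = 1590/349 (g(a) = 3*(530/349) = 1590/349)
(k(V) + 371071)/(g(153) + t) = (-388 + 371071)/(1590/349 - 260912) = 370683/(-91056698/349) = 370683*(-349/91056698) = -129368367/91056698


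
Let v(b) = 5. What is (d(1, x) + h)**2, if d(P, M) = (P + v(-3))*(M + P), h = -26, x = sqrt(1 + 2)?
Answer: 508 - 240*sqrt(3) ≈ 92.308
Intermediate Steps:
x = sqrt(3) ≈ 1.7320
d(P, M) = (5 + P)*(M + P) (d(P, M) = (P + 5)*(M + P) = (5 + P)*(M + P))
(d(1, x) + h)**2 = ((1**2 + 5*sqrt(3) + 5*1 + sqrt(3)*1) - 26)**2 = ((1 + 5*sqrt(3) + 5 + sqrt(3)) - 26)**2 = ((6 + 6*sqrt(3)) - 26)**2 = (-20 + 6*sqrt(3))**2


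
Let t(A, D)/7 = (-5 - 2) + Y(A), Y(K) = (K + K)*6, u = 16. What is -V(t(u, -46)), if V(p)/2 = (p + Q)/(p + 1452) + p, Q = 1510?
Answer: -7120340/2747 ≈ -2592.0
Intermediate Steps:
Y(K) = 12*K (Y(K) = (2*K)*6 = 12*K)
t(A, D) = -49 + 84*A (t(A, D) = 7*((-5 - 2) + 12*A) = 7*(-7 + 12*A) = -49 + 84*A)
V(p) = 2*p + 2*(1510 + p)/(1452 + p) (V(p) = 2*((p + 1510)/(p + 1452) + p) = 2*((1510 + p)/(1452 + p) + p) = 2*(p + (1510 + p)/(1452 + p)) = 2*p + 2*(1510 + p)/(1452 + p))
-V(t(u, -46)) = -2*(1510 + (-49 + 84*16)**2 + 1453*(-49 + 84*16))/(1452 + (-49 + 84*16)) = -2*(1510 + (-49 + 1344)**2 + 1453*(-49 + 1344))/(1452 + (-49 + 1344)) = -2*(1510 + 1295**2 + 1453*1295)/(1452 + 1295) = -2*(1510 + 1677025 + 1881635)/2747 = -2*3560170/2747 = -1*7120340/2747 = -7120340/2747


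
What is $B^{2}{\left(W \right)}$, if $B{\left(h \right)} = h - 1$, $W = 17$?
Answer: $256$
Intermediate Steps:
$B{\left(h \right)} = -1 + h$
$B^{2}{\left(W \right)} = \left(-1 + 17\right)^{2} = 16^{2} = 256$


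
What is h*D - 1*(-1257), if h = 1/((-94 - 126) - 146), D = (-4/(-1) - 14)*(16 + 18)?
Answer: 230201/183 ≈ 1257.9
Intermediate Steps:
D = -340 (D = (-4*(-1) - 14)*34 = (4 - 14)*34 = -10*34 = -340)
h = -1/366 (h = 1/(-220 - 146) = 1/(-366) = -1/366 ≈ -0.0027322)
h*D - 1*(-1257) = -1/366*(-340) - 1*(-1257) = 170/183 + 1257 = 230201/183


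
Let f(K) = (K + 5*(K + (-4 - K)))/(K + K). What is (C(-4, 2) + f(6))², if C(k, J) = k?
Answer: 961/36 ≈ 26.694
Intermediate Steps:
f(K) = (-20 + K)/(2*K) (f(K) = (K + 5*(-4))/((2*K)) = (K - 20)*(1/(2*K)) = (-20 + K)*(1/(2*K)) = (-20 + K)/(2*K))
(C(-4, 2) + f(6))² = (-4 + (½)*(-20 + 6)/6)² = (-4 + (½)*(⅙)*(-14))² = (-4 - 7/6)² = (-31/6)² = 961/36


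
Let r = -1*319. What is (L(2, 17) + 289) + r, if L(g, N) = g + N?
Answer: -11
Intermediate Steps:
L(g, N) = N + g
r = -319
(L(2, 17) + 289) + r = ((17 + 2) + 289) - 319 = (19 + 289) - 319 = 308 - 319 = -11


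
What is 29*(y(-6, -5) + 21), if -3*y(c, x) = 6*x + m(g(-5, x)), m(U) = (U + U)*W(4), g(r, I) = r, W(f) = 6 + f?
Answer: 5597/3 ≈ 1865.7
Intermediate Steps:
m(U) = 20*U (m(U) = (U + U)*(6 + 4) = (2*U)*10 = 20*U)
y(c, x) = 100/3 - 2*x (y(c, x) = -(6*x + 20*(-5))/3 = -(6*x - 100)/3 = -(-100 + 6*x)/3 = 100/3 - 2*x)
29*(y(-6, -5) + 21) = 29*((100/3 - 2*(-5)) + 21) = 29*((100/3 + 10) + 21) = 29*(130/3 + 21) = 29*(193/3) = 5597/3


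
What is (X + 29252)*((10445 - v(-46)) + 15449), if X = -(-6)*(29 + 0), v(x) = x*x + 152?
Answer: 695218676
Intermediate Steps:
v(x) = 152 + x² (v(x) = x² + 152 = 152 + x²)
X = 174 (X = -(-6)*29 = -1*(-174) = 174)
(X + 29252)*((10445 - v(-46)) + 15449) = (174 + 29252)*((10445 - (152 + (-46)²)) + 15449) = 29426*((10445 - (152 + 2116)) + 15449) = 29426*((10445 - 1*2268) + 15449) = 29426*((10445 - 2268) + 15449) = 29426*(8177 + 15449) = 29426*23626 = 695218676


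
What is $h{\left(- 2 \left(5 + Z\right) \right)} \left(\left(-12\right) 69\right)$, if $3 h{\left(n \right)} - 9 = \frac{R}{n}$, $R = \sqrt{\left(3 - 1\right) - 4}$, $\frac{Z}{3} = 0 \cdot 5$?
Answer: $-2484 + \frac{138 i \sqrt{2}}{5} \approx -2484.0 + 39.032 i$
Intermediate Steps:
$Z = 0$ ($Z = 3 \cdot 0 \cdot 5 = 3 \cdot 0 = 0$)
$R = i \sqrt{2}$ ($R = \sqrt{\left(3 - 1\right) - 4} = \sqrt{2 - 4} = \sqrt{-2} = i \sqrt{2} \approx 1.4142 i$)
$h{\left(n \right)} = 3 + \frac{i \sqrt{2}}{3 n}$ ($h{\left(n \right)} = 3 + \frac{i \sqrt{2} \frac{1}{n}}{3} = 3 + \frac{i \sqrt{2}}{3 n}$)
$h{\left(- 2 \left(5 + Z\right) \right)} \left(\left(-12\right) 69\right) = \left(3 + \frac{i \sqrt{2}}{3 \left(- 2 \left(5 + 0\right)\right)}\right) \left(\left(-12\right) 69\right) = \left(3 + \frac{i \sqrt{2}}{3 \left(\left(-2\right) 5\right)}\right) \left(-828\right) = \left(3 + \frac{i \sqrt{2}}{3 \left(-10\right)}\right) \left(-828\right) = \left(3 + \frac{1}{3} i \sqrt{2} \left(- \frac{1}{10}\right)\right) \left(-828\right) = \left(3 - \frac{i \sqrt{2}}{30}\right) \left(-828\right) = -2484 + \frac{138 i \sqrt{2}}{5}$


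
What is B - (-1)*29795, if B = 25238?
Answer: 55033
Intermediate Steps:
B - (-1)*29795 = 25238 - (-1)*29795 = 25238 - 1*(-29795) = 25238 + 29795 = 55033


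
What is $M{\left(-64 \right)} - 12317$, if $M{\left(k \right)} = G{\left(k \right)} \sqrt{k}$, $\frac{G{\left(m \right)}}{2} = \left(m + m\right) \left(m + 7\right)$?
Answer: $-12317 + 116736 i \approx -12317.0 + 1.1674 \cdot 10^{5} i$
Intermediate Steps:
$G{\left(m \right)} = 4 m \left(7 + m\right)$ ($G{\left(m \right)} = 2 \left(m + m\right) \left(m + 7\right) = 2 \cdot 2 m \left(7 + m\right) = 4 m \left(7 + m\right)$)
$M{\left(k \right)} = 4 k^{\frac{3}{2}} \left(7 + k\right)$ ($M{\left(k \right)} = 4 k \left(7 + k\right) \sqrt{k} = 4 k^{\frac{3}{2}} \left(7 + k\right)$)
$M{\left(-64 \right)} - 12317 = 4 \left(-64\right)^{\frac{3}{2}} \left(7 - 64\right) - 12317 = 4 \left(- 512 i\right) \left(-57\right) - 12317 = 116736 i - 12317 = -12317 + 116736 i$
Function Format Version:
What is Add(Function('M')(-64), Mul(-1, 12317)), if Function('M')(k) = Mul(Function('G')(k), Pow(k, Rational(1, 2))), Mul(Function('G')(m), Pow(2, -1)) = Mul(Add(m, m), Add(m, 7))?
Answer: Add(-12317, Mul(116736, I)) ≈ Add(-12317., Mul(1.1674e+5, I))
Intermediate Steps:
Function('G')(m) = Mul(4, m, Add(7, m)) (Function('G')(m) = Mul(2, Mul(Add(m, m), Add(m, 7))) = Mul(2, Mul(Mul(2, m), Add(7, m))) = Mul(2, Mul(2, m, Add(7, m))) = Mul(4, m, Add(7, m)))
Function('M')(k) = Mul(4, Pow(k, Rational(3, 2)), Add(7, k)) (Function('M')(k) = Mul(Mul(4, k, Add(7, k)), Pow(k, Rational(1, 2))) = Mul(4, Pow(k, Rational(3, 2)), Add(7, k)))
Add(Function('M')(-64), Mul(-1, 12317)) = Add(Mul(4, Pow(-64, Rational(3, 2)), Add(7, -64)), Mul(-1, 12317)) = Add(Mul(4, Mul(-512, I), -57), -12317) = Add(Mul(116736, I), -12317) = Add(-12317, Mul(116736, I))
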